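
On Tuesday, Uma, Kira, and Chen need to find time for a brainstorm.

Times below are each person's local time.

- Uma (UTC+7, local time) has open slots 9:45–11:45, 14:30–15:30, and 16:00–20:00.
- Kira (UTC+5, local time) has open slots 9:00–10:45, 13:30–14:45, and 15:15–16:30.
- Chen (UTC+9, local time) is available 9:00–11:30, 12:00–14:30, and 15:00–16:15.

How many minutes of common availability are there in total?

45 minutes

Uma → UTC: 02:45–04:45, 07:30–08:30, 09:00–13:00.
Kira → UTC: 04:00–05:45, 08:30–09:45, 10:15–11:30.
Chen → UTC: 00:00–02:30, 03:00–05:30, 06:00–07:15.
Uma ∩ Kira: 04:00–04:45, 09:00–09:45, 10:15–11:30.
Uma ∩ Kira ∩ Chen: 04:00–04:45.
Total common minutes: 45.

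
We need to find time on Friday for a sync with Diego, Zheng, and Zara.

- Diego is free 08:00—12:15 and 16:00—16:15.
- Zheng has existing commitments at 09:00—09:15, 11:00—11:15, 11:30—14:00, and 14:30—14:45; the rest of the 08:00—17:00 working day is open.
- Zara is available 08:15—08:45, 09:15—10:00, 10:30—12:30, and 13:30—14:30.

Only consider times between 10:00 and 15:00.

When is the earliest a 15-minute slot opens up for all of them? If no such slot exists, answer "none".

Zheng free within 08:00–17:00: 08:00–09:00, 09:15–11:00, 11:15–11:30, 14:00–14:30, 14:45–17:00.
Diego ∩ Zheng: 08:00–09:00, 09:15–11:00, 11:15–11:30, 16:00–16:15.
Diego ∩ Zheng ∩ Zara: 08:15–08:45, 09:15–10:00, 10:30–11:00, 11:15–11:30.
Restricted to 10:00–15:00: 10:30–11:00, 11:15–11:30.
Windows ≥ 15 min: 10:30–11:00, 11:15–11:30.
Earliest such window starts at 10:30.

10:30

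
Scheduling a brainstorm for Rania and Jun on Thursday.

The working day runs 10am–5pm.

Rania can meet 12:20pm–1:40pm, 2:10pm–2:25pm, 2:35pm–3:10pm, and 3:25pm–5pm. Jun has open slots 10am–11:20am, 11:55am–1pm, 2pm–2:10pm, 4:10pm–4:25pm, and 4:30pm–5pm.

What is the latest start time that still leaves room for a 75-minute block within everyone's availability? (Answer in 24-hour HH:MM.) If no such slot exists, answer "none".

Rania ∩ Jun: 12:20–13:00, 16:10–16:25, 16:30–17:00.
Windows ≥ 75 min: (none).

none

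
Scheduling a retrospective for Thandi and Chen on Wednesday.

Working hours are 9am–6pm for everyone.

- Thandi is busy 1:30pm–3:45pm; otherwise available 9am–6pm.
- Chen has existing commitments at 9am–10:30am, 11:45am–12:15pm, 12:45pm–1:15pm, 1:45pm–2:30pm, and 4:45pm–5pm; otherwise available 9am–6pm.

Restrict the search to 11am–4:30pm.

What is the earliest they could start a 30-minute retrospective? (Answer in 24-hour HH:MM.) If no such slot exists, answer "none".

Thandi free within 09:00–18:00: 09:00–13:30, 15:45–18:00.
Chen free within 09:00–18:00: 10:30–11:45, 12:15–12:45, 13:15–13:45, 14:30–16:45, 17:00–18:00.
Thandi ∩ Chen: 10:30–11:45, 12:15–12:45, 13:15–13:30, 15:45–16:45, 17:00–18:00.
Restricted to 11:00–16:30: 11:00–11:45, 12:15–12:45, 13:15–13:30, 15:45–16:30.
Windows ≥ 30 min: 11:00–11:45, 12:15–12:45, 15:45–16:30.
Earliest such window starts at 11:00.

11:00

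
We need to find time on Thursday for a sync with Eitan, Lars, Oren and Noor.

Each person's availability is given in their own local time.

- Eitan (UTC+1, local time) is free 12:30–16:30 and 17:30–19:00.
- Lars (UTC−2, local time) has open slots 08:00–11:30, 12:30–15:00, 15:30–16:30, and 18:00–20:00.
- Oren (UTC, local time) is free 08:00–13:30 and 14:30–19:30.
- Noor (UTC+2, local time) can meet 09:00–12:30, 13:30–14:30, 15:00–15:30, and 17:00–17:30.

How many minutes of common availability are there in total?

Eitan → UTC: 11:30–15:30, 16:30–18:00.
Lars → UTC: 10:00–13:30, 14:30–17:00, 17:30–18:30, 20:00–22:00.
Oren → UTC: 08:00–13:30, 14:30–19:30.
Noor → UTC: 07:00–10:30, 11:30–12:30, 13:00–13:30, 15:00–15:30.
Eitan ∩ Lars: 11:30–13:30, 14:30–15:30, 16:30–17:00, 17:30–18:00.
Eitan ∩ Lars ∩ Oren: 11:30–13:30, 14:30–15:30, 16:30–17:00, 17:30–18:00.
Eitan ∩ Lars ∩ Oren ∩ Noor: 11:30–12:30, 13:00–13:30, 15:00–15:30.
Total common minutes: 60 + 30 + 30 = 120.

120 minutes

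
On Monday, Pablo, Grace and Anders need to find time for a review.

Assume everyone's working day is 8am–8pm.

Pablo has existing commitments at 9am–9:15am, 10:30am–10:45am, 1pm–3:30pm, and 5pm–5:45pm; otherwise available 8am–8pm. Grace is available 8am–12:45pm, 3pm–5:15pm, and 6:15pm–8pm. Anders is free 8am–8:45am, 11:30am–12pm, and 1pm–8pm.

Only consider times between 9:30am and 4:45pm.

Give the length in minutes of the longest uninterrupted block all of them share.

75 minutes

Pablo free within 08:00–20:00: 08:00–09:00, 09:15–10:30, 10:45–13:00, 15:30–17:00, 17:45–20:00.
Pablo ∩ Grace: 08:00–09:00, 09:15–10:30, 10:45–12:45, 15:30–17:00, 18:15–20:00.
Pablo ∩ Grace ∩ Anders: 08:00–08:45, 11:30–12:00, 15:30–17:00, 18:15–20:00.
Restricted to 09:30–16:45: 11:30–12:00, 15:30–16:45.
Common window lengths: 30, 75 min; longest is 75.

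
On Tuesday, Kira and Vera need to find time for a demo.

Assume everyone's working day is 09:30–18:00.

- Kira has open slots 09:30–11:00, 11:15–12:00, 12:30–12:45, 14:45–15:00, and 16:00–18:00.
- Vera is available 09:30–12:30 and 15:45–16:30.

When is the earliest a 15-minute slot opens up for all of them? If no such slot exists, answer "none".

09:30

Kira ∩ Vera: 09:30–11:00, 11:15–12:00, 16:00–16:30.
Windows ≥ 15 min: 09:30–11:00, 11:15–12:00, 16:00–16:30.
Earliest such window starts at 09:30.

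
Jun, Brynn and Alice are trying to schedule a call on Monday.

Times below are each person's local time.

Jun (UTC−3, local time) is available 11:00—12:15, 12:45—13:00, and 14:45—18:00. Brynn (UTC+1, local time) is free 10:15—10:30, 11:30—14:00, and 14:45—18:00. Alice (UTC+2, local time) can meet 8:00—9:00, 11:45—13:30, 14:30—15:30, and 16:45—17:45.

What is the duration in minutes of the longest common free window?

Jun → UTC: 14:00–15:15, 15:45–16:00, 17:45–21:00.
Brynn → UTC: 09:15–09:30, 10:30–13:00, 13:45–17:00.
Alice → UTC: 06:00–07:00, 09:45–11:30, 12:30–13:30, 14:45–15:45.
Jun ∩ Brynn: 14:00–15:15, 15:45–16:00.
Jun ∩ Brynn ∩ Alice: 14:45–15:15.
Single common window of 30 minutes.

30 minutes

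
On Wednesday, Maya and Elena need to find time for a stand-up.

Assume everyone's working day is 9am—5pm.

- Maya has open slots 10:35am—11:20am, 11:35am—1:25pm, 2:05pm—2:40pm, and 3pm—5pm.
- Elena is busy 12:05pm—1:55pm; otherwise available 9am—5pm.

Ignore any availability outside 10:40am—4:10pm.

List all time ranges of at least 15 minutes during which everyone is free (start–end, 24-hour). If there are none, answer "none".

Elena free within 09:00–17:00: 09:00–12:05, 13:55–17:00.
Maya ∩ Elena: 10:35–11:20, 11:35–12:05, 14:05–14:40, 15:00–17:00.
Restricted to 10:40–16:10: 10:40–11:20, 11:35–12:05, 14:05–14:40, 15:00–16:10.
Windows ≥ 15 min: 10:40–11:20, 11:35–12:05, 14:05–14:40, 15:00–16:10.

10:40–11:20, 11:35–12:05, 14:05–14:40, 15:00–16:10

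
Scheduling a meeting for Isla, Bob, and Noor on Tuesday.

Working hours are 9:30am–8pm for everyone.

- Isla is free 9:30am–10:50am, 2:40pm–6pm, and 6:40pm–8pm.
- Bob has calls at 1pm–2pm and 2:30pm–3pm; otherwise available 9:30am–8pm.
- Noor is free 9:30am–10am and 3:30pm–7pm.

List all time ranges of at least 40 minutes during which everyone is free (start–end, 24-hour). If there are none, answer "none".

15:30–18:00

Bob free within 09:30–20:00: 09:30–13:00, 14:00–14:30, 15:00–20:00.
Isla ∩ Bob: 09:30–10:50, 15:00–18:00, 18:40–20:00.
Isla ∩ Bob ∩ Noor: 09:30–10:00, 15:30–18:00, 18:40–19:00.
Windows ≥ 40 min: 15:30–18:00.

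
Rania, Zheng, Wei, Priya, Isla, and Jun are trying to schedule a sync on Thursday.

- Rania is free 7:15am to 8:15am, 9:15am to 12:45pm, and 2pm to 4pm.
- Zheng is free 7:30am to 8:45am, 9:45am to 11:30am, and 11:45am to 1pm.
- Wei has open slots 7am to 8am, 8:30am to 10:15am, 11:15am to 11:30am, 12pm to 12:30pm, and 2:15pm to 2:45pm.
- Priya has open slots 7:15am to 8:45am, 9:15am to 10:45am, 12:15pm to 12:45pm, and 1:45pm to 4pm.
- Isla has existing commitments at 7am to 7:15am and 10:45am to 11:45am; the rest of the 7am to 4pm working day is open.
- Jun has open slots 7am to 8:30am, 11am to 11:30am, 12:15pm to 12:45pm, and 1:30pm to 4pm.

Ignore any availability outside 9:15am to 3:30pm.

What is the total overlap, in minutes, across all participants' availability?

Isla free within 07:00–16:00: 07:15–10:45, 11:45–16:00.
Rania ∩ Zheng: 07:30–08:15, 09:45–11:30, 11:45–12:45.
Rania ∩ Zheng ∩ Wei: 07:30–08:00, 09:45–10:15, 11:15–11:30, 12:00–12:30.
Rania ∩ Zheng ∩ Wei ∩ Priya: 07:30–08:00, 09:45–10:15, 12:15–12:30.
Rania ∩ Zheng ∩ Wei ∩ Priya ∩ Isla: 07:30–08:00, 09:45–10:15, 12:15–12:30.
Rania ∩ Zheng ∩ Wei ∩ Priya ∩ Isla ∩ Jun: 07:30–08:00, 12:15–12:30.
Restricted to 09:15–15:30: 12:15–12:30.
Total common minutes: 15.

15 minutes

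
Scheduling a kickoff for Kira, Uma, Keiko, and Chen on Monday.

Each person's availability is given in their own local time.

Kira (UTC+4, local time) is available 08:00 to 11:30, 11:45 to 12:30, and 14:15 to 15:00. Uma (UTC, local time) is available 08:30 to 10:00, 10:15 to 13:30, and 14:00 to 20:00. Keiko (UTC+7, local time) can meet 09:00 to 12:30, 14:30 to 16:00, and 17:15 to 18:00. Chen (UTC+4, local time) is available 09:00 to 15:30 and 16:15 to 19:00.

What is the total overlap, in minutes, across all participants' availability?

Kira → UTC: 04:00–07:30, 07:45–08:30, 10:15–11:00.
Uma → UTC: 08:30–10:00, 10:15–13:30, 14:00–20:00.
Keiko → UTC: 02:00–05:30, 07:30–09:00, 10:15–11:00.
Chen → UTC: 05:00–11:30, 12:15–15:00.
Kira ∩ Uma: 10:15–11:00.
Kira ∩ Uma ∩ Keiko: 10:15–11:00.
Kira ∩ Uma ∩ Keiko ∩ Chen: 10:15–11:00.
Total common minutes: 45.

45 minutes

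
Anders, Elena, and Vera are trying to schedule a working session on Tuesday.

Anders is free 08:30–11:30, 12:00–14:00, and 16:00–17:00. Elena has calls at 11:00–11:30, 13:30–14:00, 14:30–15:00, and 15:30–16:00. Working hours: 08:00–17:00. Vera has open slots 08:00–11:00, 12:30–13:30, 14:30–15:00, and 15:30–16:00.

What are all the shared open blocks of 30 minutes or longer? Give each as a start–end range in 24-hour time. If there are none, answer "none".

Elena free within 08:00–17:00: 08:00–11:00, 11:30–13:30, 14:00–14:30, 15:00–15:30, 16:00–17:00.
Anders ∩ Elena: 08:30–11:00, 12:00–13:30, 16:00–17:00.
Anders ∩ Elena ∩ Vera: 08:30–11:00, 12:30–13:30.
Windows ≥ 30 min: 08:30–11:00, 12:30–13:30.

08:30–11:00, 12:30–13:30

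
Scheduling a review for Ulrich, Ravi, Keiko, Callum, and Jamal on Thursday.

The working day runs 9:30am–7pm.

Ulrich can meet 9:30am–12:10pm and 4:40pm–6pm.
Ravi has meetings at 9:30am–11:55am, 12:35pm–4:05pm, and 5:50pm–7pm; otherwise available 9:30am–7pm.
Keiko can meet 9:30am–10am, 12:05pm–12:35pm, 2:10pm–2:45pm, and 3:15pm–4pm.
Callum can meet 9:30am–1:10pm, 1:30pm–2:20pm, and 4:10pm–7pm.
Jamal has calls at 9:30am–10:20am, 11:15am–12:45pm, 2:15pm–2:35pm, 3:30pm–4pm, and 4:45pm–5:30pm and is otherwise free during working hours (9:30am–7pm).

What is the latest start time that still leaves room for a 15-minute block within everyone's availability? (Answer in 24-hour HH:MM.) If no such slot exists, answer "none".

none

Ravi free within 09:30–19:00: 11:55–12:35, 16:05–17:50.
Jamal free within 09:30–19:00: 10:20–11:15, 12:45–14:15, 14:35–15:30, 16:00–16:45, 17:30–19:00.
Ulrich ∩ Ravi: 11:55–12:10, 16:40–17:50.
Ulrich ∩ Ravi ∩ Keiko: 12:05–12:10.
Ulrich ∩ Ravi ∩ Keiko ∩ Callum: 12:05–12:10.
Ulrich ∩ Ravi ∩ Keiko ∩ Callum ∩ Jamal: (none).
Windows ≥ 15 min: (none).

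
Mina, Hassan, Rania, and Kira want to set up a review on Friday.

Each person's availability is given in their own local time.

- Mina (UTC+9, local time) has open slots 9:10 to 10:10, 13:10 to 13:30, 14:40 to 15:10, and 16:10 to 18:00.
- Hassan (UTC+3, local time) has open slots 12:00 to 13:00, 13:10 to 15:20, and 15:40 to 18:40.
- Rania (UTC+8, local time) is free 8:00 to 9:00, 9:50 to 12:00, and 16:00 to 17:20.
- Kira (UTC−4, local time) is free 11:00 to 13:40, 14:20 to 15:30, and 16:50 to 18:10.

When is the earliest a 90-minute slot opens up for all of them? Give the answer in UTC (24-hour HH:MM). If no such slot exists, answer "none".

none

Mina → UTC: 00:10–01:10, 04:10–04:30, 05:40–06:10, 07:10–09:00.
Hassan → UTC: 09:00–10:00, 10:10–12:20, 12:40–15:40.
Rania → UTC: 00:00–01:00, 01:50–04:00, 08:00–09:20.
Kira → UTC: 15:00–17:40, 18:20–19:30, 20:50–22:10.
Mina ∩ Hassan: (none).
Mina ∩ Hassan ∩ Rania: (none).
Mina ∩ Hassan ∩ Rania ∩ Kira: (none).
Windows ≥ 90 min: (none).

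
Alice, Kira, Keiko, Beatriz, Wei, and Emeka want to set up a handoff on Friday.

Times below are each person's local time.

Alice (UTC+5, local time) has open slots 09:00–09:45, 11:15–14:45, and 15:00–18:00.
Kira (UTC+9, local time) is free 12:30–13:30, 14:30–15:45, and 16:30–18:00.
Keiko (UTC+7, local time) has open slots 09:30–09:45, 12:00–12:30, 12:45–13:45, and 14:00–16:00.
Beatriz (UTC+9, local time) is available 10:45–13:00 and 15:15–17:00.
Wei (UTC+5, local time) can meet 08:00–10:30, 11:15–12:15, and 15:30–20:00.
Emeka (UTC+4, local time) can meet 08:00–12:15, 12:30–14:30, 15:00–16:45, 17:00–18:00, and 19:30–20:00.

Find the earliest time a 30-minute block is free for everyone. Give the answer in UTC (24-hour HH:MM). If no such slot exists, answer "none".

Alice → UTC: 04:00–04:45, 06:15–09:45, 10:00–13:00.
Kira → UTC: 03:30–04:30, 05:30–06:45, 07:30–09:00.
Keiko → UTC: 02:30–02:45, 05:00–05:30, 05:45–06:45, 07:00–09:00.
Beatriz → UTC: 01:45–04:00, 06:15–08:00.
Wei → UTC: 03:00–05:30, 06:15–07:15, 10:30–15:00.
Emeka → UTC: 04:00–08:15, 08:30–10:30, 11:00–12:45, 13:00–14:00, 15:30–16:00.
Alice ∩ Kira: 04:00–04:30, 06:15–06:45, 07:30–09:00.
Alice ∩ Kira ∩ Keiko: 06:15–06:45, 07:30–09:00.
Alice ∩ Kira ∩ Keiko ∩ Beatriz: 06:15–06:45, 07:30–08:00.
Alice ∩ Kira ∩ Keiko ∩ Beatriz ∩ Wei: 06:15–06:45.
Alice ∩ Kira ∩ Keiko ∩ Beatriz ∩ Wei ∩ Emeka: 06:15–06:45.
Windows ≥ 30 min: 06:15–06:45.
Earliest such window starts at 06:15.

06:15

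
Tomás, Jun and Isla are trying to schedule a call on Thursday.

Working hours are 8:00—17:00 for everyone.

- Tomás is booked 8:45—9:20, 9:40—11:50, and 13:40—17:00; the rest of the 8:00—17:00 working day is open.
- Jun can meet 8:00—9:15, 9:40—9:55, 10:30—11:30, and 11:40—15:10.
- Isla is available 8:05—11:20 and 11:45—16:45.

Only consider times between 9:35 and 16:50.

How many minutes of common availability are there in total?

110 minutes

Tomás free within 08:00–17:00: 08:00–08:45, 09:20–09:40, 11:50–13:40.
Tomás ∩ Jun: 08:00–08:45, 11:50–13:40.
Tomás ∩ Jun ∩ Isla: 08:05–08:45, 11:50–13:40.
Restricted to 09:35–16:50: 11:50–13:40.
Total common minutes: 110.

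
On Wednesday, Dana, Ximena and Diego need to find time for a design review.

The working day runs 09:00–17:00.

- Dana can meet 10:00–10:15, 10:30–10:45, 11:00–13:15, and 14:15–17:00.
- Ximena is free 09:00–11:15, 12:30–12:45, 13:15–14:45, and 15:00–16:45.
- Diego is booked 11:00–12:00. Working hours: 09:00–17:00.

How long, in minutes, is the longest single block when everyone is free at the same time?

Diego free within 09:00–17:00: 09:00–11:00, 12:00–17:00.
Dana ∩ Ximena: 10:00–10:15, 10:30–10:45, 11:00–11:15, 12:30–12:45, 14:15–14:45, 15:00–16:45.
Dana ∩ Ximena ∩ Diego: 10:00–10:15, 10:30–10:45, 12:30–12:45, 14:15–14:45, 15:00–16:45.
Common window lengths: 15, 15, 15, 30, 105 min; longest is 105.

105 minutes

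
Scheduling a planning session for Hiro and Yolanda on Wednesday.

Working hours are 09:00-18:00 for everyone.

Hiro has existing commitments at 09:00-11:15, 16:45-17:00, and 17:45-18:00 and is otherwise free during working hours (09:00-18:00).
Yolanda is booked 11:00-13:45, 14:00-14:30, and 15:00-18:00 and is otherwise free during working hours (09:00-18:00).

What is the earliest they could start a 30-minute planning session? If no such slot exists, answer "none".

Hiro free within 09:00–18:00: 11:15–16:45, 17:00–17:45.
Yolanda free within 09:00–18:00: 09:00–11:00, 13:45–14:00, 14:30–15:00.
Hiro ∩ Yolanda: 13:45–14:00, 14:30–15:00.
Windows ≥ 30 min: 14:30–15:00.
Earliest such window starts at 14:30.

14:30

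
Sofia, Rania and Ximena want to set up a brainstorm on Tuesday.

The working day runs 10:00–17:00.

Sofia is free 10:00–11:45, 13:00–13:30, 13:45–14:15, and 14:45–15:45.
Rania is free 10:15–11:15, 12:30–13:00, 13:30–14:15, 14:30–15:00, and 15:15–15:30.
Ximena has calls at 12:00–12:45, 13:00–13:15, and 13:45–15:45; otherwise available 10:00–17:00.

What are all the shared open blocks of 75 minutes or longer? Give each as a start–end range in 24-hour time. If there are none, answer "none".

none

Ximena free within 10:00–17:00: 10:00–12:00, 12:45–13:00, 13:15–13:45, 15:45–17:00.
Sofia ∩ Rania: 10:15–11:15, 13:45–14:15, 14:45–15:00, 15:15–15:30.
Sofia ∩ Rania ∩ Ximena: 10:15–11:15.
Windows ≥ 75 min: (none).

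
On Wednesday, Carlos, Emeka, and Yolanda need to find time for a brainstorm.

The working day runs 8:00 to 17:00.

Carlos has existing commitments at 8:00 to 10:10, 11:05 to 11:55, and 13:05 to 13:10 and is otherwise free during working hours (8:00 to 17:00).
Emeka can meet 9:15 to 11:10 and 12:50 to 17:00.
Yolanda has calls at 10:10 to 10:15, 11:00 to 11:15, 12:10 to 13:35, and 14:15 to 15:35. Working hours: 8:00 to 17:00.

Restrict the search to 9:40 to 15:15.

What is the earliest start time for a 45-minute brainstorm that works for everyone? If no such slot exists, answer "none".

Carlos free within 08:00–17:00: 10:10–11:05, 11:55–13:05, 13:10–17:00.
Yolanda free within 08:00–17:00: 08:00–10:10, 10:15–11:00, 11:15–12:10, 13:35–14:15, 15:35–17:00.
Carlos ∩ Emeka: 10:10–11:05, 12:50–13:05, 13:10–17:00.
Carlos ∩ Emeka ∩ Yolanda: 10:15–11:00, 13:35–14:15, 15:35–17:00.
Restricted to 09:40–15:15: 10:15–11:00, 13:35–14:15.
Windows ≥ 45 min: 10:15–11:00.
Earliest such window starts at 10:15.

10:15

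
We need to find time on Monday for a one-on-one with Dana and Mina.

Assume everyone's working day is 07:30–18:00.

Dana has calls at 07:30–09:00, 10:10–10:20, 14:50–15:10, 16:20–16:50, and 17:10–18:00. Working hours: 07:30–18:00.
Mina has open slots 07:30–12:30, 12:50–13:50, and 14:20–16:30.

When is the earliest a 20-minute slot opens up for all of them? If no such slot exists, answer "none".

Dana free within 07:30–18:00: 09:00–10:10, 10:20–14:50, 15:10–16:20, 16:50–17:10.
Dana ∩ Mina: 09:00–10:10, 10:20–12:30, 12:50–13:50, 14:20–14:50, 15:10–16:20.
Windows ≥ 20 min: 09:00–10:10, 10:20–12:30, 12:50–13:50, 14:20–14:50, 15:10–16:20.
Earliest such window starts at 09:00.

09:00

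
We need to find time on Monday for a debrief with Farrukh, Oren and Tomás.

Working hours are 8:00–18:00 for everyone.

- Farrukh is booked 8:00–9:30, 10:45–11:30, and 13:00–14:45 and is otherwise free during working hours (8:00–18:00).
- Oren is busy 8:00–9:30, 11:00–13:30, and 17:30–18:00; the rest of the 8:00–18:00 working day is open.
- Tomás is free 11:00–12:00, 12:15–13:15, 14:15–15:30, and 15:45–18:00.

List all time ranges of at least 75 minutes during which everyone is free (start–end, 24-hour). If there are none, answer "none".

Farrukh free within 08:00–18:00: 09:30–10:45, 11:30–13:00, 14:45–18:00.
Oren free within 08:00–18:00: 09:30–11:00, 13:30–17:30.
Farrukh ∩ Oren: 09:30–10:45, 14:45–17:30.
Farrukh ∩ Oren ∩ Tomás: 14:45–15:30, 15:45–17:30.
Windows ≥ 75 min: 15:45–17:30.

15:45–17:30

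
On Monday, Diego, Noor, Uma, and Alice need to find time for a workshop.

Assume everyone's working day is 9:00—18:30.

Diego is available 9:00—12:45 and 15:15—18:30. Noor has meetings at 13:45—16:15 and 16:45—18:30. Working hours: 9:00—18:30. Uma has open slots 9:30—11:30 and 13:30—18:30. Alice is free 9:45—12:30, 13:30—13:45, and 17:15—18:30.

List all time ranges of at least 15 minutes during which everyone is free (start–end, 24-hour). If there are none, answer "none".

09:45–11:30

Noor free within 09:00–18:30: 09:00–13:45, 16:15–16:45.
Diego ∩ Noor: 09:00–12:45, 16:15–16:45.
Diego ∩ Noor ∩ Uma: 09:30–11:30, 16:15–16:45.
Diego ∩ Noor ∩ Uma ∩ Alice: 09:45–11:30.
Windows ≥ 15 min: 09:45–11:30.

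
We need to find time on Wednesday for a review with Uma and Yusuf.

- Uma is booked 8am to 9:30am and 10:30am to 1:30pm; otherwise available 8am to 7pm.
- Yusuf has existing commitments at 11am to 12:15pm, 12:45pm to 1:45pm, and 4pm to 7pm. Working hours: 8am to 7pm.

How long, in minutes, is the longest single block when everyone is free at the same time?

135 minutes

Uma free within 08:00–19:00: 09:30–10:30, 13:30–19:00.
Yusuf free within 08:00–19:00: 08:00–11:00, 12:15–12:45, 13:45–16:00.
Uma ∩ Yusuf: 09:30–10:30, 13:45–16:00.
Common window lengths: 60, 135 min; longest is 135.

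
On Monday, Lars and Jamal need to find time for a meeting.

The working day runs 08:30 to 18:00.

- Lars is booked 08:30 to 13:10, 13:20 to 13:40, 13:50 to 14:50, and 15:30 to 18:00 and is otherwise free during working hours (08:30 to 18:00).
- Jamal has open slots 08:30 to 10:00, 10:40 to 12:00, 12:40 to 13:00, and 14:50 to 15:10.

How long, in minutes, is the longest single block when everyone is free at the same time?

Lars free within 08:30–18:00: 13:10–13:20, 13:40–13:50, 14:50–15:30.
Lars ∩ Jamal: 14:50–15:10.
Single common window of 20 minutes.

20 minutes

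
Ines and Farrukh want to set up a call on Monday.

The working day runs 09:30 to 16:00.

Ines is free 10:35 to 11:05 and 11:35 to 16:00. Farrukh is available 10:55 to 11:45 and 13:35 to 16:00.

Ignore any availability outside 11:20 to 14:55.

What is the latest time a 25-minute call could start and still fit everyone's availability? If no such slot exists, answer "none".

Ines ∩ Farrukh: 10:55–11:05, 11:35–11:45, 13:35–16:00.
Restricted to 11:20–14:55: 11:35–11:45, 13:35–14:55.
Windows ≥ 25 min: 13:35–14:55.
Latest start in the last window 13:35–14:55 is 14:55 − 25 min = 14:30.

14:30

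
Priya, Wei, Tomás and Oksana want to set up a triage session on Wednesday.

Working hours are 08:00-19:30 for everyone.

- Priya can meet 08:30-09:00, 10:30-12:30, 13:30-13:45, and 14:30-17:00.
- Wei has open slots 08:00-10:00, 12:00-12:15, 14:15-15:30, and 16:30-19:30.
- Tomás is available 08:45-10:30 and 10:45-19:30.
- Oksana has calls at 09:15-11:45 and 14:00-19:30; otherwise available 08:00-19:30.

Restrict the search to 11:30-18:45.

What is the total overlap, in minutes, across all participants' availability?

Oksana free within 08:00–19:30: 08:00–09:15, 11:45–14:00.
Priya ∩ Wei: 08:30–09:00, 12:00–12:15, 14:30–15:30, 16:30–17:00.
Priya ∩ Wei ∩ Tomás: 08:45–09:00, 12:00–12:15, 14:30–15:30, 16:30–17:00.
Priya ∩ Wei ∩ Tomás ∩ Oksana: 08:45–09:00, 12:00–12:15.
Restricted to 11:30–18:45: 12:00–12:15.
Total common minutes: 15.

15 minutes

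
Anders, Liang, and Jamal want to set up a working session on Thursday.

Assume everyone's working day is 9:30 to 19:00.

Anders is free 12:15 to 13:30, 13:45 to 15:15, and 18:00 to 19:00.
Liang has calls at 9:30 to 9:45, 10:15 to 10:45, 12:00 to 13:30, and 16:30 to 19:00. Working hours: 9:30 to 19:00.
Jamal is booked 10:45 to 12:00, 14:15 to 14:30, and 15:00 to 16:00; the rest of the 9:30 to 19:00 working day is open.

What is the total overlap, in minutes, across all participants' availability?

60 minutes

Liang free within 09:30–19:00: 09:45–10:15, 10:45–12:00, 13:30–16:30.
Jamal free within 09:30–19:00: 09:30–10:45, 12:00–14:15, 14:30–15:00, 16:00–19:00.
Anders ∩ Liang: 13:45–15:15.
Anders ∩ Liang ∩ Jamal: 13:45–14:15, 14:30–15:00.
Total common minutes: 30 + 30 = 60.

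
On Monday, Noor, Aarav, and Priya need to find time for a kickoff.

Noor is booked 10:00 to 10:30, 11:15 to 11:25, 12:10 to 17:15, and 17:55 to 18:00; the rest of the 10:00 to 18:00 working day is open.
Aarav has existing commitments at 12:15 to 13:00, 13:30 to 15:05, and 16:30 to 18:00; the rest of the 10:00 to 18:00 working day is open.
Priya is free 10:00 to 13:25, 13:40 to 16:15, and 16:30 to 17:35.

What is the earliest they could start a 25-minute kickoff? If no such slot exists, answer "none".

10:30

Noor free within 10:00–18:00: 10:30–11:15, 11:25–12:10, 17:15–17:55.
Aarav free within 10:00–18:00: 10:00–12:15, 13:00–13:30, 15:05–16:30.
Noor ∩ Aarav: 10:30–11:15, 11:25–12:10.
Noor ∩ Aarav ∩ Priya: 10:30–11:15, 11:25–12:10.
Windows ≥ 25 min: 10:30–11:15, 11:25–12:10.
Earliest such window starts at 10:30.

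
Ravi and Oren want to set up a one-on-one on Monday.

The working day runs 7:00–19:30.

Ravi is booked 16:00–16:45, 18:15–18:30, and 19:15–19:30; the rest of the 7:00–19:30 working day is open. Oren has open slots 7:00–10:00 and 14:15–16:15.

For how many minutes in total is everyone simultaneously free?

Ravi free within 07:00–19:30: 07:00–16:00, 16:45–18:15, 18:30–19:15.
Ravi ∩ Oren: 07:00–10:00, 14:15–16:00.
Total common minutes: 180 + 105 = 285.

285 minutes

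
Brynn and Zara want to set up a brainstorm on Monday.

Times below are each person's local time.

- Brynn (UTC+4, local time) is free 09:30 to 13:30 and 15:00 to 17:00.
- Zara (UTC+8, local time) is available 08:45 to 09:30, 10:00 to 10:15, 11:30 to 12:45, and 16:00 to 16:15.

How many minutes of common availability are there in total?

15 minutes

Brynn → UTC: 05:30–09:30, 11:00–13:00.
Zara → UTC: 00:45–01:30, 02:00–02:15, 03:30–04:45, 08:00–08:15.
Brynn ∩ Zara: 08:00–08:15.
Total common minutes: 15.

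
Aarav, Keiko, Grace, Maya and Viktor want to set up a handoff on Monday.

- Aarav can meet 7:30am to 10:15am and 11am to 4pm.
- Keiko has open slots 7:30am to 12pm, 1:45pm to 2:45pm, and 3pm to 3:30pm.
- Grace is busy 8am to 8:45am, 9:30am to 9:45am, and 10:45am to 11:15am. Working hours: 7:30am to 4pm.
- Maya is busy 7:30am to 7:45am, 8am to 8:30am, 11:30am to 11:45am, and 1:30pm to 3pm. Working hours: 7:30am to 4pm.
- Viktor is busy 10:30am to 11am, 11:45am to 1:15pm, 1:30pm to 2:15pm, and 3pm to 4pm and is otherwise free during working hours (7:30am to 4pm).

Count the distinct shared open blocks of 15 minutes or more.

Grace free within 07:30–16:00: 07:30–08:00, 08:45–09:30, 09:45–10:45, 11:15–16:00.
Maya free within 07:30–16:00: 07:45–08:00, 08:30–11:30, 11:45–13:30, 15:00–16:00.
Viktor free within 07:30–16:00: 07:30–10:30, 11:00–11:45, 13:15–13:30, 14:15–15:00.
Aarav ∩ Keiko: 07:30–10:15, 11:00–12:00, 13:45–14:45, 15:00–15:30.
Aarav ∩ Keiko ∩ Grace: 07:30–08:00, 08:45–09:30, 09:45–10:15, 11:15–12:00, 13:45–14:45, 15:00–15:30.
Aarav ∩ Keiko ∩ Grace ∩ Maya: 07:45–08:00, 08:45–09:30, 09:45–10:15, 11:15–11:30, 11:45–12:00, 15:00–15:30.
Aarav ∩ Keiko ∩ Grace ∩ Maya ∩ Viktor: 07:45–08:00, 08:45–09:30, 09:45–10:15, 11:15–11:30.
Windows ≥ 15 min: 07:45–08:00, 08:45–09:30, 09:45–10:15, 11:15–11:30.
That's 4 windows.

4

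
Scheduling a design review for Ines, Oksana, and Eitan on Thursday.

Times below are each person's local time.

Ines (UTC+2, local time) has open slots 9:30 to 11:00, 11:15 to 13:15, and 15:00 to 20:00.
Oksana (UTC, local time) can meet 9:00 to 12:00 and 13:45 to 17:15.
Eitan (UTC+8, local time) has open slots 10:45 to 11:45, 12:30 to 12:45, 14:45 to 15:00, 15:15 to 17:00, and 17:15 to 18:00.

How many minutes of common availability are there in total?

Ines → UTC: 07:30–09:00, 09:15–11:15, 13:00–18:00.
Oksana → UTC: 09:00–12:00, 13:45–17:15.
Eitan → UTC: 02:45–03:45, 04:30–04:45, 06:45–07:00, 07:15–09:00, 09:15–10:00.
Ines ∩ Oksana: 09:15–11:15, 13:45–17:15.
Ines ∩ Oksana ∩ Eitan: 09:15–10:00.
Total common minutes: 45.

45 minutes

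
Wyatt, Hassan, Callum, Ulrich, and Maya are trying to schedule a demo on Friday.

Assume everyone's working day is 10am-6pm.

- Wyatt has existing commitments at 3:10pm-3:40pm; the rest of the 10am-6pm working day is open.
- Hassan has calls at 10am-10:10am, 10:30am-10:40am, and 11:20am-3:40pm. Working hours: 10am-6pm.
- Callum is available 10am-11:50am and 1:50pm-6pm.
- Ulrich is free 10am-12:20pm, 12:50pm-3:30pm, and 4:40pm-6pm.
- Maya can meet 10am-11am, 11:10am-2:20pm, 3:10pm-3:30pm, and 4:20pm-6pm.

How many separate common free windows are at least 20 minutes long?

Wyatt free within 10:00–18:00: 10:00–15:10, 15:40–18:00.
Hassan free within 10:00–18:00: 10:10–10:30, 10:40–11:20, 15:40–18:00.
Wyatt ∩ Hassan: 10:10–10:30, 10:40–11:20, 15:40–18:00.
Wyatt ∩ Hassan ∩ Callum: 10:10–10:30, 10:40–11:20, 15:40–18:00.
Wyatt ∩ Hassan ∩ Callum ∩ Ulrich: 10:10–10:30, 10:40–11:20, 16:40–18:00.
Wyatt ∩ Hassan ∩ Callum ∩ Ulrich ∩ Maya: 10:10–10:30, 10:40–11:00, 11:10–11:20, 16:40–18:00.
Windows ≥ 20 min: 10:10–10:30, 10:40–11:00, 16:40–18:00.
That's 3 windows.

3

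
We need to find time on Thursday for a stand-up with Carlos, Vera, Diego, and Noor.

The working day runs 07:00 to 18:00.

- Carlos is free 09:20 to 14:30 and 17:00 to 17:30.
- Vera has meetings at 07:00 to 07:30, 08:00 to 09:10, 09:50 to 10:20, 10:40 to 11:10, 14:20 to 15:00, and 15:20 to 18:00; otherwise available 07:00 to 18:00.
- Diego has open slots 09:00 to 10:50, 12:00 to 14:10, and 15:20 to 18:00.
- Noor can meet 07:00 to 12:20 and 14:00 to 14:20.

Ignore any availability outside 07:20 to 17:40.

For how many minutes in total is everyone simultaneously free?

80 minutes

Vera free within 07:00–18:00: 07:30–08:00, 09:10–09:50, 10:20–10:40, 11:10–14:20, 15:00–15:20.
Carlos ∩ Vera: 09:20–09:50, 10:20–10:40, 11:10–14:20.
Carlos ∩ Vera ∩ Diego: 09:20–09:50, 10:20–10:40, 12:00–14:10.
Carlos ∩ Vera ∩ Diego ∩ Noor: 09:20–09:50, 10:20–10:40, 12:00–12:20, 14:00–14:10.
Restricted to 07:20–17:40: 09:20–09:50, 10:20–10:40, 12:00–12:20, 14:00–14:10.
Total common minutes: 30 + 20 + 20 + 10 = 80.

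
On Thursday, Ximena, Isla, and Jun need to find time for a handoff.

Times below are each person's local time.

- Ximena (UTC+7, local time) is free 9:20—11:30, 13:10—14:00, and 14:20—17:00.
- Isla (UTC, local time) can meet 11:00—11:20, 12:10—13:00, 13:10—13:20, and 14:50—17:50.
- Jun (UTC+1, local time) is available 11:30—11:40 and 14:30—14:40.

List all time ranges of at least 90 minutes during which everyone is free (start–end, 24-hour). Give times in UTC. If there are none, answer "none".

Ximena → UTC: 02:20–04:30, 06:10–07:00, 07:20–10:00.
Isla → UTC: 11:00–11:20, 12:10–13:00, 13:10–13:20, 14:50–17:50.
Jun → UTC: 10:30–10:40, 13:30–13:40.
Ximena ∩ Isla: (none).
Ximena ∩ Isla ∩ Jun: (none).
Windows ≥ 90 min: (none).

none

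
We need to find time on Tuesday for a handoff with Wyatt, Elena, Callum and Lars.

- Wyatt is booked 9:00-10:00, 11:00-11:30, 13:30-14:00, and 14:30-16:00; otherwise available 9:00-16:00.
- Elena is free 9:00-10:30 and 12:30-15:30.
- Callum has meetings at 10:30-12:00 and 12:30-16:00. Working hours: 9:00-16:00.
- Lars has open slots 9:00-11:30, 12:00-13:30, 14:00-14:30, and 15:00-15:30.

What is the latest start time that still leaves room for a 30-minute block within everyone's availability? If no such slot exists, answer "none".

Wyatt free within 09:00–16:00: 10:00–11:00, 11:30–13:30, 14:00–14:30.
Callum free within 09:00–16:00: 09:00–10:30, 12:00–12:30.
Wyatt ∩ Elena: 10:00–10:30, 12:30–13:30, 14:00–14:30.
Wyatt ∩ Elena ∩ Callum: 10:00–10:30.
Wyatt ∩ Elena ∩ Callum ∩ Lars: 10:00–10:30.
Windows ≥ 30 min: 10:00–10:30.
Latest start in the last window 10:00–10:30 is 10:30 − 30 min = 10:00.

10:00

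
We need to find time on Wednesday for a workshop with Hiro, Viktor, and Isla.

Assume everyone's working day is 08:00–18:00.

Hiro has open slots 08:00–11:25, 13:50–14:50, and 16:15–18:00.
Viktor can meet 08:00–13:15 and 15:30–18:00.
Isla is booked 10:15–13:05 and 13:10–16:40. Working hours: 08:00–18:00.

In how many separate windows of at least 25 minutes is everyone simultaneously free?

2

Isla free within 08:00–18:00: 08:00–10:15, 13:05–13:10, 16:40–18:00.
Hiro ∩ Viktor: 08:00–11:25, 16:15–18:00.
Hiro ∩ Viktor ∩ Isla: 08:00–10:15, 16:40–18:00.
Windows ≥ 25 min: 08:00–10:15, 16:40–18:00.
That's 2 windows.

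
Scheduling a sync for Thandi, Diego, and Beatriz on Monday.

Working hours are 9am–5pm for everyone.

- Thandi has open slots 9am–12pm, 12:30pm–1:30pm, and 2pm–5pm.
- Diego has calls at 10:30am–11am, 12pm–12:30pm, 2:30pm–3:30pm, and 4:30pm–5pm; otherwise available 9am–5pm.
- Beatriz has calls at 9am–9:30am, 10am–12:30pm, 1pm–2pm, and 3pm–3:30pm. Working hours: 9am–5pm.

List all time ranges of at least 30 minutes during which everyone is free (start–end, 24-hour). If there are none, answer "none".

09:30–10:00, 12:30–13:00, 14:00–14:30, 15:30–16:30

Diego free within 09:00–17:00: 09:00–10:30, 11:00–12:00, 12:30–14:30, 15:30–16:30.
Beatriz free within 09:00–17:00: 09:30–10:00, 12:30–13:00, 14:00–15:00, 15:30–17:00.
Thandi ∩ Diego: 09:00–10:30, 11:00–12:00, 12:30–13:30, 14:00–14:30, 15:30–16:30.
Thandi ∩ Diego ∩ Beatriz: 09:30–10:00, 12:30–13:00, 14:00–14:30, 15:30–16:30.
Windows ≥ 30 min: 09:30–10:00, 12:30–13:00, 14:00–14:30, 15:30–16:30.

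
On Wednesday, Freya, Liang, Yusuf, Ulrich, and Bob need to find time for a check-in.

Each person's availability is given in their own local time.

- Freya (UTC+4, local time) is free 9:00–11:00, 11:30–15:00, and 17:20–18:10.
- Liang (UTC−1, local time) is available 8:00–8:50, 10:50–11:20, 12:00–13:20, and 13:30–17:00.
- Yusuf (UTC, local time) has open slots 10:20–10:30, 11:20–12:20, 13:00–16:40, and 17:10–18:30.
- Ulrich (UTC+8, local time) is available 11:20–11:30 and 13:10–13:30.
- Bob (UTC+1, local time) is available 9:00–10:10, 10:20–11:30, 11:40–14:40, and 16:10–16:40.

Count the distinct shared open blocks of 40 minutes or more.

Freya → UTC: 05:00–07:00, 07:30–11:00, 13:20–14:10.
Liang → UTC: 09:00–09:50, 11:50–12:20, 13:00–14:20, 14:30–18:00.
Yusuf → UTC: 10:20–10:30, 11:20–12:20, 13:00–16:40, 17:10–18:30.
Ulrich → UTC: 03:20–03:30, 05:10–05:30.
Bob → UTC: 08:00–09:10, 09:20–10:30, 10:40–13:40, 15:10–15:40.
Freya ∩ Liang: 09:00–09:50, 13:20–14:10.
Freya ∩ Liang ∩ Yusuf: 13:20–14:10.
Freya ∩ Liang ∩ Yusuf ∩ Ulrich: (none).
Freya ∩ Liang ∩ Yusuf ∩ Ulrich ∩ Bob: (none).
Windows ≥ 40 min: (none).
That's 0 windows.

0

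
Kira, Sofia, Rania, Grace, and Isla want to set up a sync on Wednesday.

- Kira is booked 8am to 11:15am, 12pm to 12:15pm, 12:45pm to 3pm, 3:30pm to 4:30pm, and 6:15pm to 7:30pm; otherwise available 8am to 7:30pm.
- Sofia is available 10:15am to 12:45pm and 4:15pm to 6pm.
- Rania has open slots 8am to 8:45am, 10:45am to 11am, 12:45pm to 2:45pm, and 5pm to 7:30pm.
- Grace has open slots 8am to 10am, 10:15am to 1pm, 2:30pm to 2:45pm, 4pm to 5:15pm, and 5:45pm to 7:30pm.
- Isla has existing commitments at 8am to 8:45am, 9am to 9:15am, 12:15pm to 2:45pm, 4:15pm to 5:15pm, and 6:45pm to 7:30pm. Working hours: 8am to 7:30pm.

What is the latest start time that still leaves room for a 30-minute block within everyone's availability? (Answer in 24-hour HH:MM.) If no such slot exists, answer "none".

Kira free within 08:00–19:30: 11:15–12:00, 12:15–12:45, 15:00–15:30, 16:30–18:15.
Isla free within 08:00–19:30: 08:45–09:00, 09:15–12:15, 14:45–16:15, 17:15–18:45.
Kira ∩ Sofia: 11:15–12:00, 12:15–12:45, 16:30–18:00.
Kira ∩ Sofia ∩ Rania: 17:00–18:00.
Kira ∩ Sofia ∩ Rania ∩ Grace: 17:00–17:15, 17:45–18:00.
Kira ∩ Sofia ∩ Rania ∩ Grace ∩ Isla: 17:45–18:00.
Windows ≥ 30 min: (none).

none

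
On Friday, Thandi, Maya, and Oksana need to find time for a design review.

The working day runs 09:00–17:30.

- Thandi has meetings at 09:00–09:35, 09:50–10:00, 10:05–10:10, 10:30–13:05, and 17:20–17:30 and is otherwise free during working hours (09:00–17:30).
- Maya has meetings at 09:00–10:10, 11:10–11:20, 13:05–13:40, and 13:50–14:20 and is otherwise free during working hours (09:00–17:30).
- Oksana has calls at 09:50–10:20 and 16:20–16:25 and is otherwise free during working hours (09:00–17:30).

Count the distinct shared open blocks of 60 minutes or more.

1

Thandi free within 09:00–17:30: 09:35–09:50, 10:00–10:05, 10:10–10:30, 13:05–17:20.
Maya free within 09:00–17:30: 10:10–11:10, 11:20–13:05, 13:40–13:50, 14:20–17:30.
Oksana free within 09:00–17:30: 09:00–09:50, 10:20–16:20, 16:25–17:30.
Thandi ∩ Maya: 10:10–10:30, 13:40–13:50, 14:20–17:20.
Thandi ∩ Maya ∩ Oksana: 10:20–10:30, 13:40–13:50, 14:20–16:20, 16:25–17:20.
Windows ≥ 60 min: 14:20–16:20.
That's 1 window.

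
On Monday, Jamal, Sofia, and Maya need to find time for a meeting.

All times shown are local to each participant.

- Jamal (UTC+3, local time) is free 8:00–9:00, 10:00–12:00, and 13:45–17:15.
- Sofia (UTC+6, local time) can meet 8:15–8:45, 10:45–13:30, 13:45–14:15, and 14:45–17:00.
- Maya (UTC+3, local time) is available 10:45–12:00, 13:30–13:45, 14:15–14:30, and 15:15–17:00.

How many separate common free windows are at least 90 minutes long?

Jamal → UTC: 05:00–06:00, 07:00–09:00, 10:45–14:15.
Sofia → UTC: 02:15–02:45, 04:45–07:30, 07:45–08:15, 08:45–11:00.
Maya → UTC: 07:45–09:00, 10:30–10:45, 11:15–11:30, 12:15–14:00.
Jamal ∩ Sofia: 05:00–06:00, 07:00–07:30, 07:45–08:15, 08:45–09:00, 10:45–11:00.
Jamal ∩ Sofia ∩ Maya: 07:45–08:15, 08:45–09:00.
Windows ≥ 90 min: (none).
That's 0 windows.

0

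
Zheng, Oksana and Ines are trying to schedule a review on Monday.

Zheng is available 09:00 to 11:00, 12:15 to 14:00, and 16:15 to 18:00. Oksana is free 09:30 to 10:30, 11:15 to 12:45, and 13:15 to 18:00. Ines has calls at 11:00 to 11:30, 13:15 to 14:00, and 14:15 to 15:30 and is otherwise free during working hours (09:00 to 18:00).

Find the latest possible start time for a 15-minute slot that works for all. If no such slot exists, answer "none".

17:45

Ines free within 09:00–18:00: 09:00–11:00, 11:30–13:15, 14:00–14:15, 15:30–18:00.
Zheng ∩ Oksana: 09:30–10:30, 12:15–12:45, 13:15–14:00, 16:15–18:00.
Zheng ∩ Oksana ∩ Ines: 09:30–10:30, 12:15–12:45, 16:15–18:00.
Windows ≥ 15 min: 09:30–10:30, 12:15–12:45, 16:15–18:00.
Latest start in the last window 16:15–18:00 is 18:00 − 15 min = 17:45.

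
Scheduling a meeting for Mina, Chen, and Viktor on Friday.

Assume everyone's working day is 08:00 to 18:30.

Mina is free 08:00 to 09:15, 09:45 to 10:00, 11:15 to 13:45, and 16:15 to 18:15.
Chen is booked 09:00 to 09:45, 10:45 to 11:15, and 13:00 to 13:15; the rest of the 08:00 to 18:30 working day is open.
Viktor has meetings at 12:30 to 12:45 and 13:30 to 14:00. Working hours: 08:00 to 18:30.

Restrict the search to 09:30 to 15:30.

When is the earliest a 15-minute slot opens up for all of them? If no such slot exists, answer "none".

Chen free within 08:00–18:30: 08:00–09:00, 09:45–10:45, 11:15–13:00, 13:15–18:30.
Viktor free within 08:00–18:30: 08:00–12:30, 12:45–13:30, 14:00–18:30.
Mina ∩ Chen: 08:00–09:00, 09:45–10:00, 11:15–13:00, 13:15–13:45, 16:15–18:15.
Mina ∩ Chen ∩ Viktor: 08:00–09:00, 09:45–10:00, 11:15–12:30, 12:45–13:00, 13:15–13:30, 16:15–18:15.
Restricted to 09:30–15:30: 09:45–10:00, 11:15–12:30, 12:45–13:00, 13:15–13:30.
Windows ≥ 15 min: 09:45–10:00, 11:15–12:30, 12:45–13:00, 13:15–13:30.
Earliest such window starts at 09:45.

09:45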